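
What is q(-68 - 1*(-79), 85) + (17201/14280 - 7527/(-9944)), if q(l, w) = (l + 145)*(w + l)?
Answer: 132929707789/8875020 ≈ 14978.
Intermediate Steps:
q(l, w) = (145 + l)*(l + w)
q(-68 - 1*(-79), 85) + (17201/14280 - 7527/(-9944)) = ((-68 - 1*(-79))² + 145*(-68 - 1*(-79)) + 145*85 + (-68 - 1*(-79))*85) + (17201/14280 - 7527/(-9944)) = ((-68 + 79)² + 145*(-68 + 79) + 12325 + (-68 + 79)*85) + (17201*(1/14280) - 7527*(-1/9944)) = (11² + 145*11 + 12325 + 11*85) + (17201/14280 + 7527/9944) = (121 + 1595 + 12325 + 935) + 17408269/8875020 = 14976 + 17408269/8875020 = 132929707789/8875020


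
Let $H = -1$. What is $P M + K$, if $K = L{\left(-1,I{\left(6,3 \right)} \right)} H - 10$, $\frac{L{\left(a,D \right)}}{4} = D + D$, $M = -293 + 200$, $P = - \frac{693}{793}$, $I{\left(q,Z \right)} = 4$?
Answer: $\frac{31143}{793} \approx 39.272$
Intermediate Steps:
$P = - \frac{693}{793}$ ($P = \left(-693\right) \frac{1}{793} = - \frac{693}{793} \approx -0.8739$)
$M = -93$
$L{\left(a,D \right)} = 8 D$ ($L{\left(a,D \right)} = 4 \left(D + D\right) = 4 \cdot 2 D = 8 D$)
$K = -42$ ($K = 8 \cdot 4 \left(-1\right) - 10 = 32 \left(-1\right) - 10 = -32 - 10 = -42$)
$P M + K = \left(- \frac{693}{793}\right) \left(-93\right) - 42 = \frac{64449}{793} - 42 = \frac{31143}{793}$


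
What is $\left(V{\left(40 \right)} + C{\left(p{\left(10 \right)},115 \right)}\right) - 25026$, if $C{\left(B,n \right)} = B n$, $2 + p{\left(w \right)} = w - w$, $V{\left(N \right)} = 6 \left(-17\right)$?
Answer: $-25358$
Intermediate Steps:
$V{\left(N \right)} = -102$
$p{\left(w \right)} = -2$ ($p{\left(w \right)} = -2 + \left(w - w\right) = -2 + 0 = -2$)
$\left(V{\left(40 \right)} + C{\left(p{\left(10 \right)},115 \right)}\right) - 25026 = \left(-102 - 230\right) - 25026 = -332 - 25026 = -25358$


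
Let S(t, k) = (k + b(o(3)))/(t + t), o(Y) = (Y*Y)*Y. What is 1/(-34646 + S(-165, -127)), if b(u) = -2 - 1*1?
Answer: -33/1143305 ≈ -2.8864e-5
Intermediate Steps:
o(Y) = Y**3 (o(Y) = Y**2*Y = Y**3)
b(u) = -3 (b(u) = -2 - 1 = -3)
S(t, k) = (-3 + k)/(2*t) (S(t, k) = (k - 3)/(t + t) = (-3 + k)/((2*t)) = (-3 + k)*(1/(2*t)) = (-3 + k)/(2*t))
1/(-34646 + S(-165, -127)) = 1/(-34646 + (1/2)*(-3 - 127)/(-165)) = 1/(-34646 + (1/2)*(-1/165)*(-130)) = 1/(-34646 + 13/33) = 1/(-1143305/33) = -33/1143305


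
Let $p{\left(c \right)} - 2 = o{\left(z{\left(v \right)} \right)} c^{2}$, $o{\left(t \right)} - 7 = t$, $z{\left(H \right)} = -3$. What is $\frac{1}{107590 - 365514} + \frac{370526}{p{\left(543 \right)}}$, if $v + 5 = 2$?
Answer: $\frac{47783184313}{152097524876} \approx 0.31416$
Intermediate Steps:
$v = -3$ ($v = -5 + 2 = -3$)
$o{\left(t \right)} = 7 + t$
$p{\left(c \right)} = 2 + 4 c^{2}$ ($p{\left(c \right)} = 2 + \left(7 - 3\right) c^{2} = 2 + 4 c^{2}$)
$\frac{1}{107590 - 365514} + \frac{370526}{p{\left(543 \right)}} = \frac{1}{107590 - 365514} + \frac{370526}{2 + 4 \cdot 543^{2}} = \frac{1}{-257924} + \frac{370526}{2 + 4 \cdot 294849} = - \frac{1}{257924} + \frac{370526}{2 + 1179396} = - \frac{1}{257924} + \frac{370526}{1179398} = - \frac{1}{257924} + 370526 \cdot \frac{1}{1179398} = - \frac{1}{257924} + \frac{185263}{589699} = \frac{47783184313}{152097524876}$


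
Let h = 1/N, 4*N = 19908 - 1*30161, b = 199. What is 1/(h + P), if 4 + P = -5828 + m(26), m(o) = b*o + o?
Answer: -10253/6479900 ≈ -0.0015823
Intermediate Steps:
N = -10253/4 (N = (19908 - 1*30161)/4 = (19908 - 30161)/4 = (1/4)*(-10253) = -10253/4 ≈ -2563.3)
m(o) = 200*o (m(o) = 199*o + o = 200*o)
h = -4/10253 (h = 1/(-10253/4) = -4/10253 ≈ -0.00039013)
P = -632 (P = -4 + (-5828 + 200*26) = -4 + (-5828 + 5200) = -4 - 628 = -632)
1/(h + P) = 1/(-4/10253 - 632) = 1/(-6479900/10253) = -10253/6479900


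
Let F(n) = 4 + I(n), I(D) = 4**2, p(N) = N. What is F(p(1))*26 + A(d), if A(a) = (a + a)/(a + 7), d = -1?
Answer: 1559/3 ≈ 519.67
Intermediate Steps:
A(a) = 2*a/(7 + a) (A(a) = (2*a)/(7 + a) = 2*a/(7 + a))
I(D) = 16
F(n) = 20 (F(n) = 4 + 16 = 20)
F(p(1))*26 + A(d) = 20*26 + 2*(-1)/(7 - 1) = 520 + 2*(-1)/6 = 520 + 2*(-1)*(1/6) = 520 - 1/3 = 1559/3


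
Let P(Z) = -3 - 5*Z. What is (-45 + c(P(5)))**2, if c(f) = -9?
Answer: 2916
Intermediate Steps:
(-45 + c(P(5)))**2 = (-45 - 9)**2 = (-54)**2 = 2916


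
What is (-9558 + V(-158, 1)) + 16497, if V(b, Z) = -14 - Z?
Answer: 6924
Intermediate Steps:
(-9558 + V(-158, 1)) + 16497 = (-9558 + (-14 - 1*1)) + 16497 = (-9558 + (-14 - 1)) + 16497 = (-9558 - 15) + 16497 = -9573 + 16497 = 6924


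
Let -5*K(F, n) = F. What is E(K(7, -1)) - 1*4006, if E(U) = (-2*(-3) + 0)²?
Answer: -3970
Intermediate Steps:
K(F, n) = -F/5
E(U) = 36 (E(U) = (6 + 0)² = 6² = 36)
E(K(7, -1)) - 1*4006 = 36 - 1*4006 = 36 - 4006 = -3970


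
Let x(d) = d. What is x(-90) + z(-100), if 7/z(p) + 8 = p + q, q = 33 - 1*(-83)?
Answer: -713/8 ≈ -89.125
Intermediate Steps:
q = 116 (q = 33 + 83 = 116)
z(p) = 7/(108 + p) (z(p) = 7/(-8 + (p + 116)) = 7/(-8 + (116 + p)) = 7/(108 + p))
x(-90) + z(-100) = -90 + 7/(108 - 100) = -90 + 7/8 = -713/8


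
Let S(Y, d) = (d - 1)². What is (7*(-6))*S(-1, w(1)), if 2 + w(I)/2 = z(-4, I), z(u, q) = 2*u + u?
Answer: -35322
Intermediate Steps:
z(u, q) = 3*u
w(I) = -28 (w(I) = -4 + 2*(3*(-4)) = -4 + 2*(-12) = -4 - 24 = -28)
S(Y, d) = (-1 + d)²
(7*(-6))*S(-1, w(1)) = (7*(-6))*(-1 - 28)² = -42*(-29)² = -42*841 = -35322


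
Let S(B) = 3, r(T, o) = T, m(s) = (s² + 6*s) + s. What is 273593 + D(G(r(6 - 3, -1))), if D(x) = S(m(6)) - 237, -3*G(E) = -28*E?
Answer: 273359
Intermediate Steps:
m(s) = s² + 7*s
G(E) = 28*E/3 (G(E) = -(-28)*E/3 = 28*E/3)
D(x) = -234 (D(x) = 3 - 237 = -234)
273593 + D(G(r(6 - 3, -1))) = 273593 - 234 = 273359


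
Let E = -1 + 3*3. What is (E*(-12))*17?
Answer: -1632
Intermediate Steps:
E = 8 (E = -1 + 9 = 8)
(E*(-12))*17 = (8*(-12))*17 = -96*17 = -1632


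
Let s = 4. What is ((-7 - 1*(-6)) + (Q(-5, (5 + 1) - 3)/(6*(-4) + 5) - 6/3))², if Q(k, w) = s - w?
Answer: 3364/361 ≈ 9.3186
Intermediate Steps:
Q(k, w) = 4 - w
((-7 - 1*(-6)) + (Q(-5, (5 + 1) - 3)/(6*(-4) + 5) - 6/3))² = ((-7 - 1*(-6)) + ((4 - ((5 + 1) - 3))/(6*(-4) + 5) - 6/3))² = ((-7 + 6) + ((4 - (6 - 3))/(-24 + 5) - 6*⅓))² = (-1 + ((4 - 1*3)/(-19) - 2))² = (-1 + ((4 - 3)*(-1/19) - 2))² = (-1 + (1*(-1/19) - 2))² = (-1 + (-1/19 - 2))² = (-1 - 39/19)² = (-58/19)² = 3364/361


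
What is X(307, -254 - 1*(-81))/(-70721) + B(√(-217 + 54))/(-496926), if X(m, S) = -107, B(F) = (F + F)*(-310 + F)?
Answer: 38113064/17571551823 + 310*I*√163/248463 ≈ 0.002169 + 0.015929*I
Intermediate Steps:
B(F) = 2*F*(-310 + F) (B(F) = (2*F)*(-310 + F) = 2*F*(-310 + F))
X(307, -254 - 1*(-81))/(-70721) + B(√(-217 + 54))/(-496926) = -107/(-70721) + (2*√(-217 + 54)*(-310 + √(-217 + 54)))/(-496926) = -107*(-1/70721) + (2*√(-163)*(-310 + √(-163)))*(-1/496926) = 107/70721 + (2*(I*√163)*(-310 + I*√163))*(-1/496926) = 107/70721 + (2*I*√163*(-310 + I*√163))*(-1/496926) = 107/70721 - I*√163*(-310 + I*√163)/248463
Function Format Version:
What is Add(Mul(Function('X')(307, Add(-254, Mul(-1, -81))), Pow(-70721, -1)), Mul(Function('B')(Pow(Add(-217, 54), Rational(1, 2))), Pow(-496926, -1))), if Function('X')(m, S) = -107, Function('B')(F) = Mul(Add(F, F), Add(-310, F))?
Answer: Add(Rational(38113064, 17571551823), Mul(Rational(310, 248463), I, Pow(163, Rational(1, 2)))) ≈ Add(0.0021690, Mul(0.015929, I))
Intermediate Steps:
Function('B')(F) = Mul(2, F, Add(-310, F)) (Function('B')(F) = Mul(Mul(2, F), Add(-310, F)) = Mul(2, F, Add(-310, F)))
Add(Mul(Function('X')(307, Add(-254, Mul(-1, -81))), Pow(-70721, -1)), Mul(Function('B')(Pow(Add(-217, 54), Rational(1, 2))), Pow(-496926, -1))) = Add(Mul(-107, Pow(-70721, -1)), Mul(Mul(2, Pow(Add(-217, 54), Rational(1, 2)), Add(-310, Pow(Add(-217, 54), Rational(1, 2)))), Pow(-496926, -1))) = Add(Mul(-107, Rational(-1, 70721)), Mul(Mul(2, Pow(-163, Rational(1, 2)), Add(-310, Pow(-163, Rational(1, 2)))), Rational(-1, 496926))) = Add(Rational(107, 70721), Mul(Mul(2, Mul(I, Pow(163, Rational(1, 2))), Add(-310, Mul(I, Pow(163, Rational(1, 2))))), Rational(-1, 496926))) = Add(Rational(107, 70721), Mul(Mul(2, I, Pow(163, Rational(1, 2)), Add(-310, Mul(I, Pow(163, Rational(1, 2))))), Rational(-1, 496926))) = Add(Rational(107, 70721), Mul(Rational(-1, 248463), I, Pow(163, Rational(1, 2)), Add(-310, Mul(I, Pow(163, Rational(1, 2))))))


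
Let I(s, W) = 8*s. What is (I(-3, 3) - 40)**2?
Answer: 4096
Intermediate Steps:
(I(-3, 3) - 40)**2 = (8*(-3) - 40)**2 = (-24 - 40)**2 = (-64)**2 = 4096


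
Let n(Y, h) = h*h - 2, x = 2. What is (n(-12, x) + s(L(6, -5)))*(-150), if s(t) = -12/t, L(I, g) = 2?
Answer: 600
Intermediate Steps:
n(Y, h) = -2 + h**2 (n(Y, h) = h**2 - 2 = -2 + h**2)
(n(-12, x) + s(L(6, -5)))*(-150) = ((-2 + 2**2) - 12/2)*(-150) = ((-2 + 4) - 12*1/2)*(-150) = (2 - 6)*(-150) = -4*(-150) = 600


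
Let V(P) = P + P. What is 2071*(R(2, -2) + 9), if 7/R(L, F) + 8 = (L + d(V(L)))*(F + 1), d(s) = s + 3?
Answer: 302366/17 ≈ 17786.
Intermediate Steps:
V(P) = 2*P
d(s) = 3 + s
R(L, F) = 7/(-8 + (1 + F)*(3 + 3*L)) (R(L, F) = 7/(-8 + (L + (3 + 2*L))*(F + 1)) = 7/(-8 + (3 + 3*L)*(1 + F)) = 7/(-8 + (1 + F)*(3 + 3*L)))
2071*(R(2, -2) + 9) = 2071*(7/(-5 + 3*(-2) + 3*2 + 3*(-2)*2) + 9) = 2071*(7/(-5 - 6 + 6 - 12) + 9) = 2071*(7/(-17) + 9) = 2071*(7*(-1/17) + 9) = 2071*(-7/17 + 9) = 2071*(146/17) = 302366/17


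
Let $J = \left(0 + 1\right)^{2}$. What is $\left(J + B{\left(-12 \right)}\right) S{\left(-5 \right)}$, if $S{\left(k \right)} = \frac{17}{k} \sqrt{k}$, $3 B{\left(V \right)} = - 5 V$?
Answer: $- \frac{357 i \sqrt{5}}{5} \approx - 159.66 i$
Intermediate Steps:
$B{\left(V \right)} = - \frac{5 V}{3}$ ($B{\left(V \right)} = \frac{\left(-5\right) V}{3} = - \frac{5 V}{3}$)
$J = 1$ ($J = 1^{2} = 1$)
$S{\left(k \right)} = \frac{17}{\sqrt{k}}$
$\left(J + B{\left(-12 \right)}\right) S{\left(-5 \right)} = \left(1 - -20\right) \frac{17}{i \sqrt{5}} = \left(1 + 20\right) 17 \left(- \frac{i \sqrt{5}}{5}\right) = 21 \left(- \frac{17 i \sqrt{5}}{5}\right) = - \frac{357 i \sqrt{5}}{5}$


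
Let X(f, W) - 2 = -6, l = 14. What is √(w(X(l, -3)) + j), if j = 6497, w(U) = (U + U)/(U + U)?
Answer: 57*√2 ≈ 80.610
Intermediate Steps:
X(f, W) = -4 (X(f, W) = 2 - 6 = -4)
w(U) = 1 (w(U) = (2*U)/((2*U)) = (2*U)*(1/(2*U)) = 1)
√(w(X(l, -3)) + j) = √(1 + 6497) = √6498 = 57*√2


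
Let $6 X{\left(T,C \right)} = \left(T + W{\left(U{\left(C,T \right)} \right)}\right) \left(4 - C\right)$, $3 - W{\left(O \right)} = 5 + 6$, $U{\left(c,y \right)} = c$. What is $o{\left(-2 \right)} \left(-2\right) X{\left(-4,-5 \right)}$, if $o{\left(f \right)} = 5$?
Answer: $180$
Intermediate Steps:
$W{\left(O \right)} = -8$ ($W{\left(O \right)} = 3 - \left(5 + 6\right) = 3 - 11 = -8$)
$X{\left(T,C \right)} = \frac{\left(-8 + T\right) \left(4 - C\right)}{6}$ ($X{\left(T,C \right)} = \frac{\left(T - 8\right) \left(4 - C\right)}{6} = \frac{\left(-8 + T\right) \left(4 - C\right)}{6}$)
$o{\left(-2 \right)} \left(-2\right) X{\left(-4,-5 \right)} = 5 \left(-2\right) \left(- \frac{16}{3} + \frac{2}{3} \left(-4\right) + \frac{4}{3} \left(-5\right) - \left(- \frac{5}{6}\right) \left(-4\right)\right) = - 10 \left(- \frac{16}{3} - \frac{8}{3} - \frac{20}{3} - \frac{10}{3}\right) = \left(-10\right) \left(-18\right) = 180$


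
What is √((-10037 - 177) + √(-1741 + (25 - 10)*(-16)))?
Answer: √(-10214 + I*√1981) ≈ 0.2202 + 101.06*I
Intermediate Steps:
√((-10037 - 177) + √(-1741 + (25 - 10)*(-16))) = √(-10214 + √(-1741 + 15*(-16))) = √(-10214 + √(-1741 - 240)) = √(-10214 + √(-1981)) = √(-10214 + I*√1981)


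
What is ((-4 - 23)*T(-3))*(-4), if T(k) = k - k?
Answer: 0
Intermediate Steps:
T(k) = 0
((-4 - 23)*T(-3))*(-4) = ((-4 - 23)*0)*(-4) = -27*0*(-4) = 0*(-4) = 0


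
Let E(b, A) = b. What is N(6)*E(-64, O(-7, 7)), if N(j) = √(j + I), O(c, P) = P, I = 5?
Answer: -64*√11 ≈ -212.26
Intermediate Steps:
N(j) = √(5 + j) (N(j) = √(j + 5) = √(5 + j))
N(6)*E(-64, O(-7, 7)) = √(5 + 6)*(-64) = √11*(-64) = -64*√11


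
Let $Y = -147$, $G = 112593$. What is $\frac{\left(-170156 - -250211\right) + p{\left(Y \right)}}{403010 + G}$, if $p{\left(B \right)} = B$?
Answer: $\frac{79908}{515603} \approx 0.15498$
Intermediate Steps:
$\frac{\left(-170156 - -250211\right) + p{\left(Y \right)}}{403010 + G} = \frac{\left(-170156 - -250211\right) - 147}{403010 + 112593} = \frac{\left(-170156 + 250211\right) - 147}{515603} = \left(80055 - 147\right) \frac{1}{515603} = 79908 \cdot \frac{1}{515603} = \frac{79908}{515603}$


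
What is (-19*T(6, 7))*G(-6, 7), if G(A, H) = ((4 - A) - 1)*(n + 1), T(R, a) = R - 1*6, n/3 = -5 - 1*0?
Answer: 0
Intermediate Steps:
n = -15 (n = 3*(-5 - 1*0) = 3*(-5 + 0) = 3*(-5) = -15)
T(R, a) = -6 + R (T(R, a) = R - 6 = -6 + R)
G(A, H) = -42 + 14*A (G(A, H) = ((4 - A) - 1)*(-15 + 1) = (3 - A)*(-14) = -42 + 14*A)
(-19*T(6, 7))*G(-6, 7) = (-19*(-6 + 6))*(-42 + 14*(-6)) = (-19*0)*(-42 - 84) = 0*(-126) = 0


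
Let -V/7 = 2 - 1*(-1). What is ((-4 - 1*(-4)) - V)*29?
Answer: 609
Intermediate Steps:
V = -21 (V = -7*(2 - 1*(-1)) = -7*(2 + 1) = -7*3 = -21)
((-4 - 1*(-4)) - V)*29 = ((-4 - 1*(-4)) - 1*(-21))*29 = ((-4 + 4) + 21)*29 = (0 + 21)*29 = 21*29 = 609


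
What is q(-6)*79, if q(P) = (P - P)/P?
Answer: 0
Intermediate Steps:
q(P) = 0 (q(P) = 0/P = 0)
q(-6)*79 = 0*79 = 0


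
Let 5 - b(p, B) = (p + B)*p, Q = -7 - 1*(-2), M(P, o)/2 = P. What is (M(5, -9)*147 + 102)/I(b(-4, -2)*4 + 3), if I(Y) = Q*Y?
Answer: 1572/365 ≈ 4.3068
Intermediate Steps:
M(P, o) = 2*P
Q = -5 (Q = -7 + 2 = -5)
b(p, B) = 5 - p*(B + p) (b(p, B) = 5 - (p + B)*p = 5 - (B + p)*p = 5 - p*(B + p))
I(Y) = -5*Y
(M(5, -9)*147 + 102)/I(b(-4, -2)*4 + 3) = ((2*5)*147 + 102)/((-5*((5 - 1*(-4)**2 - 1*(-2)*(-4))*4 + 3))) = (10*147 + 102)/((-5*((5 - 1*16 - 8)*4 + 3))) = (1470 + 102)/((-5*((5 - 16 - 8)*4 + 3))) = 1572/((-5*(-19*4 + 3))) = 1572/((-5*(-76 + 3))) = 1572/((-5*(-73))) = 1572/365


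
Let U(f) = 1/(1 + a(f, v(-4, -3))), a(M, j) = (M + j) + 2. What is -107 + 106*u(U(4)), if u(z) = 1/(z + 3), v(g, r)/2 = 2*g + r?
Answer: -1559/22 ≈ -70.864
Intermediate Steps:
v(g, r) = 2*r + 4*g (v(g, r) = 2*(2*g + r) = 2*(r + 2*g) = 2*r + 4*g)
a(M, j) = 2 + M + j
U(f) = 1/(-19 + f) (U(f) = 1/(1 + (2 + f + (2*(-3) + 4*(-4)))) = 1/(1 + (2 + f + (-6 - 16))) = 1/(1 + (2 + f - 22)) = 1/(1 + (-20 + f)) = 1/(-19 + f))
u(z) = 1/(3 + z)
-107 + 106*u(U(4)) = -107 + 106/(3 + 1/(-19 + 4)) = -107 + 106/(3 + 1/(-15)) = -107 + 106/(3 - 1/15) = -107 + 106/(44/15) = -107 + 106*(15/44) = -107 + 795/22 = -1559/22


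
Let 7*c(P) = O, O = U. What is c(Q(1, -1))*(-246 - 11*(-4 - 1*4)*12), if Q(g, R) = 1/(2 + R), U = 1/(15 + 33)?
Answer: 135/56 ≈ 2.4107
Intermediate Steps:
U = 1/48 ≈ 0.020833
O = 1/48 ≈ 0.020833
c(P) = 1/336 (c(P) = (⅐)*(1/48) = 1/336)
c(Q(1, -1))*(-246 - 11*(-4 - 1*4)*12) = (-246 - 11*(-4 - 1*4)*12)/336 = (-246 - 11*(-4 - 4)*12)/336 = (-246 - 11*(-8)*12)/336 = (-246 + 88*12)/336 = (-246 + 1056)/336 = (1/336)*810 = 135/56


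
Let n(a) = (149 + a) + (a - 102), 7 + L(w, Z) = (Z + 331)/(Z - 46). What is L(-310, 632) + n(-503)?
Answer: -565113/586 ≈ -964.36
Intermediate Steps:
L(w, Z) = -7 + (331 + Z)/(-46 + Z) (L(w, Z) = -7 + (Z + 331)/(Z - 46) = -7 + (331 + Z)/(-46 + Z))
n(a) = 47 + 2*a (n(a) = (149 + a) + (-102 + a) = 47 + 2*a)
L(-310, 632) + n(-503) = (653 - 6*632)/(-46 + 632) + (47 + 2*(-503)) = (653 - 3792)/586 + (47 - 1006) = (1/586)*(-3139) - 959 = -3139/586 - 959 = -565113/586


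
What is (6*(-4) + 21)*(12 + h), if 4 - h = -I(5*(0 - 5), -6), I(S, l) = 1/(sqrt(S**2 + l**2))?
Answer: -48 - 3*sqrt(661)/661 ≈ -48.117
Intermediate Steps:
I(S, l) = 1/sqrt(S**2 + l**2)
h = 4 + sqrt(661)/661 (h = 4 - (-1)/sqrt((5*(0 - 5))**2 + (-6)**2) = 4 - (-1)/sqrt((5*(-5))**2 + 36) = 4 - (-1)/sqrt((-25)**2 + 36) = 4 - (-1)/sqrt(625 + 36) = 4 - (-1)/sqrt(661) = 4 - (-1)*sqrt(661)/661 = 4 + sqrt(661)/661 ≈ 4.0389)
(6*(-4) + 21)*(12 + h) = (6*(-4) + 21)*(12 + (4 + sqrt(661)/661)) = (-24 + 21)*(16 + sqrt(661)/661) = -3*(16 + sqrt(661)/661) = -48 - 3*sqrt(661)/661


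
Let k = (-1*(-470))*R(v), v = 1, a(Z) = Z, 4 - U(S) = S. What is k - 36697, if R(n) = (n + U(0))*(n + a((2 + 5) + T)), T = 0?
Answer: -17897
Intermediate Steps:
U(S) = 4 - S
R(n) = (4 + n)*(7 + n) (R(n) = (n + (4 - 1*0))*(n + ((2 + 5) + 0)) = (n + (4 + 0))*(n + (7 + 0)) = (n + 4)*(n + 7) = (4 + n)*(7 + n))
k = 18800 (k = (-1*(-470))*(28 + 1² + 11*1) = 470*(28 + 1 + 11) = 470*40 = 18800)
k - 36697 = 18800 - 36697 = -17897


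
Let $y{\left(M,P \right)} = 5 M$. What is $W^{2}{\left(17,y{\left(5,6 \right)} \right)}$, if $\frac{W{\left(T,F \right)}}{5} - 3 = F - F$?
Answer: $225$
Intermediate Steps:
$W{\left(T,F \right)} = 15$ ($W{\left(T,F \right)} = 15 + 5 \left(F - F\right) = 15 + 5 \cdot 0 = 15 + 0 = 15$)
$W^{2}{\left(17,y{\left(5,6 \right)} \right)} = 15^{2} = 225$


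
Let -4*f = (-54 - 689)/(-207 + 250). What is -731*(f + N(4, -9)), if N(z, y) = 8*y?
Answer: 197897/4 ≈ 49474.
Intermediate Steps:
f = 743/172 (f = -(-54 - 689)/(4*(-207 + 250)) = -(-743)/(4*43) = -1/4*(-743/43) = 743/172 ≈ 4.3198)
-731*(f + N(4, -9)) = -731*(743/172 + 8*(-9)) = -731*(743/172 - 72) = -731*(-11641/172) = 197897/4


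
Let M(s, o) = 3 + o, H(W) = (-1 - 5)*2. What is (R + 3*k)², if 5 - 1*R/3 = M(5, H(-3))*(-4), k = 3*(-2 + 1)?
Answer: 10404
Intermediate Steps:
H(W) = -12 (H(W) = -6*2 = -12)
k = -3 (k = 3*(-1) = -3)
R = -93 (R = 15 - 3*(3 - 12)*(-4) = 15 - (-27)*(-4) = 15 - 3*36 = 15 - 108 = -93)
(R + 3*k)² = (-93 + 3*(-3))² = (-93 - 9)² = (-102)² = 10404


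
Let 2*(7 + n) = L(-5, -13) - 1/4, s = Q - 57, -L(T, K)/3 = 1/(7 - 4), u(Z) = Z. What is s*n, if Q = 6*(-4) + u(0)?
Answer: 4941/8 ≈ 617.63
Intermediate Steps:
Q = -24 (Q = 6*(-4) + 0 = -24 + 0 = -24)
L(T, K) = -1 (L(T, K) = -3/(7 - 4) = -3/3 = -3*⅓ = -1)
s = -81 (s = -24 - 57 = -81)
n = -61/8 (n = -7 + (-1 - 1/4)/2 = -7 + (-1 - 1*¼)/2 = -7 + (-1 - ¼)/2 = -7 + (½)*(-5/4) = -7 - 5/8 = -61/8 ≈ -7.6250)
s*n = -81*(-61/8) = 4941/8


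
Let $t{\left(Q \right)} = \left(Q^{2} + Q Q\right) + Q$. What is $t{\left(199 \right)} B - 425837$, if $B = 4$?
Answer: $-108233$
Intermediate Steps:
$t{\left(Q \right)} = Q + 2 Q^{2}$ ($t{\left(Q \right)} = \left(Q^{2} + Q^{2}\right) + Q = 2 Q^{2} + Q = Q + 2 Q^{2}$)
$t{\left(199 \right)} B - 425837 = 199 \left(1 + 2 \cdot 199\right) 4 - 425837 = 199 \left(1 + 398\right) 4 - 425837 = 199 \cdot 399 \cdot 4 - 425837 = 79401 \cdot 4 - 425837 = 317604 - 425837 = -108233$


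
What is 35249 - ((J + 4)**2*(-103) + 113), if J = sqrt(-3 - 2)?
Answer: 36269 + 824*I*sqrt(5) ≈ 36269.0 + 1842.5*I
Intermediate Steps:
J = I*sqrt(5) (J = sqrt(-5) = I*sqrt(5) ≈ 2.2361*I)
35249 - ((J + 4)**2*(-103) + 113) = 35249 - ((I*sqrt(5) + 4)**2*(-103) + 113) = 35249 - ((4 + I*sqrt(5))**2*(-103) + 113) = 35249 - (-103*(4 + I*sqrt(5))**2 + 113) = 35249 - (113 - 103*(4 + I*sqrt(5))**2) = 35249 + (-113 + 103*(4 + I*sqrt(5))**2) = 35136 + 103*(4 + I*sqrt(5))**2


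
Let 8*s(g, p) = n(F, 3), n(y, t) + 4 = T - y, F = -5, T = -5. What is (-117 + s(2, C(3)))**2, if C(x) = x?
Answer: 55225/4 ≈ 13806.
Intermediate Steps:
n(y, t) = -9 - y (n(y, t) = -4 + (-5 - y) = -9 - y)
s(g, p) = -1/2 (s(g, p) = (-9 - 1*(-5))/8 = (-9 + 5)/8 = (1/8)*(-4) = -1/2)
(-117 + s(2, C(3)))**2 = (-117 - 1/2)**2 = (-235/2)**2 = 55225/4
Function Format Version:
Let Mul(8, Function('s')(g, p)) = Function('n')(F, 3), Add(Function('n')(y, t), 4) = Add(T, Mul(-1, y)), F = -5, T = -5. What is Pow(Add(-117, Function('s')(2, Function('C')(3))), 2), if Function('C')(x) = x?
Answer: Rational(55225, 4) ≈ 13806.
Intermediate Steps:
Function('n')(y, t) = Add(-9, Mul(-1, y)) (Function('n')(y, t) = Add(-4, Add(-5, Mul(-1, y))) = Add(-9, Mul(-1, y)))
Function('s')(g, p) = Rational(-1, 2) (Function('s')(g, p) = Mul(Rational(1, 8), Add(-9, Mul(-1, -5))) = Mul(Rational(1, 8), Add(-9, 5)) = Mul(Rational(1, 8), -4) = Rational(-1, 2))
Pow(Add(-117, Function('s')(2, Function('C')(3))), 2) = Pow(Add(-117, Rational(-1, 2)), 2) = Pow(Rational(-235, 2), 2) = Rational(55225, 4)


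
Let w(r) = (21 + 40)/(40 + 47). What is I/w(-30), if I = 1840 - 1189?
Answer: 56637/61 ≈ 928.48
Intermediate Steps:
I = 651
w(r) = 61/87
I/w(-30) = 651/(61/87) = 651*(87/61) = 56637/61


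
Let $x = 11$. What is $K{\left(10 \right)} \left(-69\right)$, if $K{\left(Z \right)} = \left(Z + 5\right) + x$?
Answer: $-1794$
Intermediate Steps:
$K{\left(Z \right)} = 16 + Z$ ($K{\left(Z \right)} = \left(Z + 5\right) + 11 = \left(5 + Z\right) + 11 = 16 + Z$)
$K{\left(10 \right)} \left(-69\right) = \left(16 + 10\right) \left(-69\right) = 26 \left(-69\right) = -1794$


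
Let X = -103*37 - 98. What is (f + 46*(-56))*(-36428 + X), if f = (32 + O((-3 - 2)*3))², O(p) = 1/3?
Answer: 555642175/9 ≈ 6.1738e+7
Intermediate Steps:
O(p) = ⅓
X = -3909 (X = -3811 - 98 = -3909)
f = 9409/9 (f = (32 + ⅓)² = (97/3)² = 9409/9 ≈ 1045.4)
(f + 46*(-56))*(-36428 + X) = (9409/9 + 46*(-56))*(-36428 - 3909) = (9409/9 - 2576)*(-40337) = -13775/9*(-40337) = 555642175/9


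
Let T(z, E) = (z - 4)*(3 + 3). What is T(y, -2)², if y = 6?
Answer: 144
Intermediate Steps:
T(z, E) = -24 + 6*z (T(z, E) = (-4 + z)*6 = -24 + 6*z)
T(y, -2)² = (-24 + 6*6)² = (-24 + 36)² = 12² = 144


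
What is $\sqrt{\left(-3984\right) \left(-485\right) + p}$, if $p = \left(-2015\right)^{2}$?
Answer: $\sqrt{5992465} \approx 2448.0$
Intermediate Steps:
$p = 4060225$
$\sqrt{\left(-3984\right) \left(-485\right) + p} = \sqrt{\left(-3984\right) \left(-485\right) + 4060225} = \sqrt{1932240 + 4060225} = \sqrt{5992465}$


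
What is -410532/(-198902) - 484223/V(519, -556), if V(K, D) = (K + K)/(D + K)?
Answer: 1782002144309/103230138 ≈ 17262.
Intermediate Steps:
V(K, D) = 2*K/(D + K) (V(K, D) = (2*K)/(D + K) = 2*K/(D + K))
-410532/(-198902) - 484223/V(519, -556) = -410532/(-198902) - 484223/(2*519/(-556 + 519)) = -410532*(-1/198902) - 484223/(2*519/(-37)) = 205266/99451 - 484223/(2*519*(-1/37)) = 205266/99451 - 484223/(-1038/37) = 205266/99451 - 484223*(-37/1038) = 205266/99451 + 17916251/1038 = 1782002144309/103230138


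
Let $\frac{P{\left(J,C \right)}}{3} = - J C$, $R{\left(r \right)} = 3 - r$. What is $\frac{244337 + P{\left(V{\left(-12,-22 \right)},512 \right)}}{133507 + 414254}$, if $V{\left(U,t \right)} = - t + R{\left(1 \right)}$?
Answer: $\frac{207473}{547761} \approx 0.37877$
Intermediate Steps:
$V{\left(U,t \right)} = 2 - t$ ($V{\left(U,t \right)} = - t + \left(3 - 1\right) = - t + 2 = 2 - t$)
$P{\left(J,C \right)} = - 3 C J$ ($P{\left(J,C \right)} = 3 \left(- J C\right) = 3 \left(- C J\right) = - 3 C J$)
$\frac{244337 + P{\left(V{\left(-12,-22 \right)},512 \right)}}{133507 + 414254} = \frac{244337 - 1536 \left(2 - -22\right)}{133507 + 414254} = \frac{244337 - 1536 \left(2 + 22\right)}{547761} = \left(244337 - 1536 \cdot 24\right) \frac{1}{547761} = \left(244337 - 36864\right) \frac{1}{547761} = 207473 \cdot \frac{1}{547761} = \frac{207473}{547761}$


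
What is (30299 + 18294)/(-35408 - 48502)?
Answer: -48593/83910 ≈ -0.57911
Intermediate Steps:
(30299 + 18294)/(-35408 - 48502) = 48593/(-83910) = 48593*(-1/83910) = -48593/83910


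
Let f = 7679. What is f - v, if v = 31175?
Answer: -23496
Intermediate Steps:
f - v = 7679 - 1*31175 = 7679 - 31175 = -23496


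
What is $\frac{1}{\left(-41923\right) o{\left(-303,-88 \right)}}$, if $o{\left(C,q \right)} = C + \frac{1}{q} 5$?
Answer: $\frac{88}{1118044487} \approx 7.8709 \cdot 10^{-8}$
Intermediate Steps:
$o{\left(C,q \right)} = C + \frac{5}{q}$
$\frac{1}{\left(-41923\right) o{\left(-303,-88 \right)}} = \frac{1}{\left(-41923\right) \left(-303 + \frac{5}{-88}\right)} = - \frac{1}{41923 \left(-303 + 5 \left(- \frac{1}{88}\right)\right)} = - \frac{1}{41923 \left(-303 - \frac{5}{88}\right)} = - \frac{1}{41923 \left(- \frac{26669}{88}\right)} = \left(- \frac{1}{41923}\right) \left(- \frac{88}{26669}\right) = \frac{88}{1118044487}$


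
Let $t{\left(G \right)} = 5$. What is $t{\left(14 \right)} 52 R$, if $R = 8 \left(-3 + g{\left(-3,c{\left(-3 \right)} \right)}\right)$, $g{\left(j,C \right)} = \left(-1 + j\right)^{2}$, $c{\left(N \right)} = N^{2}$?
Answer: $27040$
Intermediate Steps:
$R = 104$ ($R = 8 \left(-3 + \left(-1 - 3\right)^{2}\right) = 8 \left(-3 + \left(-4\right)^{2}\right) = 8 \left(-3 + 16\right) = 8 \cdot 13 = 104$)
$t{\left(14 \right)} 52 R = 5 \cdot 52 \cdot 104 = 260 \cdot 104 = 27040$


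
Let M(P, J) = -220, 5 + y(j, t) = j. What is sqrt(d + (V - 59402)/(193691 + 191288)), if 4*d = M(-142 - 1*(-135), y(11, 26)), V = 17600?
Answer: I*sqrt(8167578566413)/384979 ≈ 7.4235*I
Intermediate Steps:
y(j, t) = -5 + j
d = -55 (d = (1/4)*(-220) = -55)
sqrt(d + (V - 59402)/(193691 + 191288)) = sqrt(-55 + (17600 - 59402)/(193691 + 191288)) = sqrt(-55 - 41802/384979) = sqrt(-21215647/384979) = I*sqrt(8167578566413)/384979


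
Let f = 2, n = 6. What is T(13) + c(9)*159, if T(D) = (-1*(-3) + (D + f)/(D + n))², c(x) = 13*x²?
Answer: 60446331/361 ≈ 1.6744e+5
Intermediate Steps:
T(D) = (3 + (2 + D)/(6 + D))² (T(D) = (-1*(-3) + (D + 2)/(D + 6))² = (3 + (2 + D)/(6 + D))²)
T(13) + c(9)*159 = 16*(5 + 13)²/(6 + 13)² + (13*9²)*159 = 16*18²/19² + (13*81)*159 = 16*324*(1/361) + 1053*159 = 5184/361 + 167427 = 60446331/361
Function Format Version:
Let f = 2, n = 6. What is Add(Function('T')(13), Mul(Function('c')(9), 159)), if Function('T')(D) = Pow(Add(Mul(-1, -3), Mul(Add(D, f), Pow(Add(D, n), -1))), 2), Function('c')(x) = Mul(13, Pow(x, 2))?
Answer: Rational(60446331, 361) ≈ 1.6744e+5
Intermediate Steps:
Function('T')(D) = Pow(Add(3, Mul(Pow(Add(6, D), -1), Add(2, D))), 2) (Function('T')(D) = Pow(Add(Mul(-1, -3), Mul(Add(D, 2), Pow(Add(D, 6), -1))), 2) = Pow(Add(3, Mul(Add(2, D), Pow(Add(6, D), -1))), 2) = Pow(Add(3, Mul(Pow(Add(6, D), -1), Add(2, D))), 2))
Add(Function('T')(13), Mul(Function('c')(9), 159)) = Add(Mul(16, Pow(Add(5, 13), 2), Pow(Add(6, 13), -2)), Mul(Mul(13, Pow(9, 2)), 159)) = Add(Mul(16, Pow(18, 2), Pow(19, -2)), Mul(Mul(13, 81), 159)) = Add(Mul(16, 324, Rational(1, 361)), Mul(1053, 159)) = Add(Rational(5184, 361), 167427) = Rational(60446331, 361)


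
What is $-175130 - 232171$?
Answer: $-407301$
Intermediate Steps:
$-175130 - 232171 = -407301$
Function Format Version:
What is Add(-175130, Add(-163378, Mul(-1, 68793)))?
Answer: -407301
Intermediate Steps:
Add(-175130, Add(-163378, Mul(-1, 68793))) = Add(-175130, Add(-163378, -68793)) = Add(-175130, -232171) = -407301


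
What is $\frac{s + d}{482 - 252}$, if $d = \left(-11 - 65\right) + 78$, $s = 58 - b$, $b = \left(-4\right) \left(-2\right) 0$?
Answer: $\frac{6}{23} \approx 0.26087$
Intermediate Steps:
$b = 0$ ($b = 8 \cdot 0 = 0$)
$s = 58$ ($s = 58 - 0 = 58 + 0 = 58$)
$d = 2$ ($d = -76 + 78 = 2$)
$\frac{s + d}{482 - 252} = \frac{58 + 2}{482 - 252} = \frac{60}{230} = 60 \cdot \frac{1}{230} = \frac{6}{23}$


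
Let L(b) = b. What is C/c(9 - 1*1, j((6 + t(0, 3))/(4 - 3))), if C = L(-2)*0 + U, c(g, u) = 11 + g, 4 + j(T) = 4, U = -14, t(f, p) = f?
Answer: -14/19 ≈ -0.73684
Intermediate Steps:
j(T) = 0 (j(T) = -4 + 4 = 0)
C = -14 (C = -2*0 - 14 = 0 - 14 = -14)
C/c(9 - 1*1, j((6 + t(0, 3))/(4 - 3))) = -14/(11 + (9 - 1*1)) = -14/(11 + (9 - 1)) = -14/(11 + 8) = -14/19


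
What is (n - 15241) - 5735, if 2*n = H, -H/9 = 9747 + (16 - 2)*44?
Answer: -135219/2 ≈ -67610.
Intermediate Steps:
H = -93267 (H = -9*(9747 + (16 - 2)*44) = -9*(9747 + 14*44) = -9*(9747 + 616) = -9*10363 = -93267)
n = -93267/2 (n = (½)*(-93267) = -93267/2 ≈ -46634.)
(n - 15241) - 5735 = (-93267/2 - 15241) - 5735 = -123749/2 - 5735 = -135219/2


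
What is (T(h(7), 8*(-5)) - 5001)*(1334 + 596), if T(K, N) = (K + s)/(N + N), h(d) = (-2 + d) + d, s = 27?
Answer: -77222967/8 ≈ -9.6529e+6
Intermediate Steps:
h(d) = -2 + 2*d
T(K, N) = (27 + K)/(2*N) (T(K, N) = (K + 27)/(N + N) = (27 + K)/((2*N)) = (27 + K)*(1/(2*N)) = (27 + K)/(2*N))
(T(h(7), 8*(-5)) - 5001)*(1334 + 596) = ((27 + (-2 + 2*7))/(2*((8*(-5)))) - 5001)*(1334 + 596) = ((1/2)*(27 + (-2 + 14))/(-40) - 5001)*1930 = ((1/2)*(-1/40)*(27 + 12) - 5001)*1930 = ((1/2)*(-1/40)*39 - 5001)*1930 = (-39/80 - 5001)*1930 = -400119/80*1930 = -77222967/8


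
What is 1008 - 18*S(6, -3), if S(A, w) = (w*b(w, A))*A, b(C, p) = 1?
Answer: 1332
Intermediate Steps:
S(A, w) = A*w (S(A, w) = (w*1)*A = w*A = A*w)
1008 - 18*S(6, -3) = 1008 - 108*(-3) = 1008 - 18*(-18) = 1008 + 324 = 1332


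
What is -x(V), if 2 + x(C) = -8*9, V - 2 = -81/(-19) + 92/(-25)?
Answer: 74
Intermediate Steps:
V = 1227/475 (V = 2 + (-81/(-19) + 92/(-25)) = 2 + (-81*(-1/19) + 92*(-1/25)) = 2 + (81/19 - 92/25) = 2 + 277/475 = 1227/475 ≈ 2.5832)
x(C) = -74 (x(C) = -2 - 8*9 = -2 - 72 = -74)
-x(V) = -1*(-74) = 74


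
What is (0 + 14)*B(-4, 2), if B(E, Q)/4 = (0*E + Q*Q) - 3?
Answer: 56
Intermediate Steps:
B(E, Q) = -12 + 4*Q² (B(E, Q) = 4*((0*E + Q*Q) - 3) = 4*((0 + Q²) - 3) = 4*(Q² - 3) = 4*(-3 + Q²) = -12 + 4*Q²)
(0 + 14)*B(-4, 2) = (0 + 14)*(-12 + 4*2²) = 14*(-12 + 4*4) = 14*(-12 + 16) = 14*4 = 56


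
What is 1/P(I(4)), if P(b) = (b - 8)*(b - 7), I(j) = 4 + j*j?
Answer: 1/156 ≈ 0.0064103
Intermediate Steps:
I(j) = 4 + j²
P(b) = (-8 + b)*(-7 + b)
1/P(I(4)) = 1/(56 + (4 + 4²)² - 15*(4 + 4²)) = 1/(56 + (4 + 16)² - 15*(4 + 16)) = 1/(56 + 20² - 15*20) = 1/(56 + 400 - 300) = 1/156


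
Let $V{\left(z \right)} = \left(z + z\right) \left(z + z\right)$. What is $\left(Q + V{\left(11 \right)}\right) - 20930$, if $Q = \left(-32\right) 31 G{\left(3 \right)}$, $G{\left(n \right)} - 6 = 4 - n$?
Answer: $-27390$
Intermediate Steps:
$G{\left(n \right)} = 10 - n$ ($G{\left(n \right)} = 6 - \left(-4 + n\right) = 10 - n$)
$Q = -6944$ ($Q = \left(-32\right) 31 \left(10 - 3\right) = - 992 \left(10 - 3\right) = \left(-992\right) 7 = -6944$)
$V{\left(z \right)} = 4 z^{2}$ ($V{\left(z \right)} = 2 z 2 z = 4 z^{2}$)
$\left(Q + V{\left(11 \right)}\right) - 20930 = \left(-6944 + 4 \cdot 11^{2}\right) - 20930 = \left(-6944 + 4 \cdot 121\right) - 20930 = \left(-6944 + 484\right) - 20930 = -6460 - 20930 = -27390$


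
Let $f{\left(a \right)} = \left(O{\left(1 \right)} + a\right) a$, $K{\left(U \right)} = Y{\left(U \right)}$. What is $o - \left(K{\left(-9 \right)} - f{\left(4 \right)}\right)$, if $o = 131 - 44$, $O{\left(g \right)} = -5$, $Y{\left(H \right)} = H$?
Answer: $92$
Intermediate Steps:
$K{\left(U \right)} = U$
$f{\left(a \right)} = a \left(-5 + a\right)$ ($f{\left(a \right)} = \left(-5 + a\right) a = a \left(-5 + a\right)$)
$o = 87$ ($o = 131 - 44 = 87$)
$o - \left(K{\left(-9 \right)} - f{\left(4 \right)}\right) = 87 - \left(-9 - 4 \left(-5 + 4\right)\right) = 87 - \left(-9 - 4 \left(-1\right)\right) = 87 - \left(-9 - -4\right) = 87 - \left(-9 + 4\right) = 87 - -5 = 87 + 5 = 92$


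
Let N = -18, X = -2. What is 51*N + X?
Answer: -920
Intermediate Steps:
51*N + X = 51*(-18) - 2 = -918 - 2 = -920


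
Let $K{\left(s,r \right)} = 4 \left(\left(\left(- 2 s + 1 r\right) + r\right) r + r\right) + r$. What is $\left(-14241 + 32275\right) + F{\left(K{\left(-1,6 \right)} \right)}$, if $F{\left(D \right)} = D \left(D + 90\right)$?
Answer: $184930$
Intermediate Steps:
$K{\left(s,r \right)} = 5 r + 4 r \left(- 2 s + 2 r\right)$ ($K{\left(s,r \right)} = 4 \left(\left(\left(- 2 s + r\right) + r\right) r + r\right) + r = 4 \left(\left(\left(r - 2 s\right) + r\right) r + r\right) + r = 4 \left(\left(- 2 s + 2 r\right) r + r\right) + r = 4 \left(r \left(- 2 s + 2 r\right) + r\right) + r = 4 \left(r + r \left(- 2 s + 2 r\right)\right) + r = \left(4 r + 4 r \left(- 2 s + 2 r\right)\right) + r = 5 r + 4 r \left(- 2 s + 2 r\right)$)
$F{\left(D \right)} = D \left(90 + D\right)$
$\left(-14241 + 32275\right) + F{\left(K{\left(-1,6 \right)} \right)} = \left(-14241 + 32275\right) + 6 \left(5 - -8 + 8 \cdot 6\right) \left(90 + 6 \left(5 - -8 + 8 \cdot 6\right)\right) = 18034 + 6 \left(5 + 8 + 48\right) \left(90 + 6 \left(5 + 8 + 48\right)\right) = 18034 + 6 \cdot 61 \left(90 + 6 \cdot 61\right) = 18034 + 366 \left(90 + 366\right) = 18034 + 366 \cdot 456 = 18034 + 166896 = 184930$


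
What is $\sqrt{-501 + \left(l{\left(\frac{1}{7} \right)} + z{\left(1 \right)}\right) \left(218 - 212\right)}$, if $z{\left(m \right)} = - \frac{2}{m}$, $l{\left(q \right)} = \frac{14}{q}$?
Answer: $5 \sqrt{3} \approx 8.6602$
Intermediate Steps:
$\sqrt{-501 + \left(l{\left(\frac{1}{7} \right)} + z{\left(1 \right)}\right) \left(218 - 212\right)} = \sqrt{-501 + \left(\frac{14}{\frac{1}{7}} - \frac{2}{1}\right) \left(218 - 212\right)} = \sqrt{-501 + \left(14 \frac{1}{\frac{1}{7}} - 2\right) 6} = \sqrt{-501 + \left(14 \cdot 7 - 2\right) 6} = \sqrt{-501 + \left(98 - 2\right) 6} = \sqrt{-501 + 96 \cdot 6} = \sqrt{-501 + 576} = \sqrt{75} = 5 \sqrt{3}$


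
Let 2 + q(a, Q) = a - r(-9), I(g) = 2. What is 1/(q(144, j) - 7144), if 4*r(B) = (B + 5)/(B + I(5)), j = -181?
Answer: -7/49015 ≈ -0.00014281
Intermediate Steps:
r(B) = (5 + B)/(4*(2 + B)) (r(B) = ((B + 5)/(B + 2))/4 = ((5 + B)/(2 + B))/4 = (5 + B)/(4*(2 + B)))
q(a, Q) = -15/7 + a (q(a, Q) = -2 + (a - (5 - 9)/(4*(2 - 9))) = -2 + (a - (-4)/(4*(-7))) = -2 + (a - (-1)*(-4)/(4*7)) = -2 + (a - 1*1/7) = -2 + (a - 1/7) = -2 + (-1/7 + a) = -15/7 + a)
1/(q(144, j) - 7144) = 1/((-15/7 + 144) - 7144) = 1/(993/7 - 7144) = 1/(-49015/7) = -7/49015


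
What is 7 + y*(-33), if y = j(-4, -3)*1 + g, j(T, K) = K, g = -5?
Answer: 271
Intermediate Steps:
y = -8 (y = -3*1 - 5 = -3 - 5 = -8)
7 + y*(-33) = 7 - 8*(-33) = 7 + 264 = 271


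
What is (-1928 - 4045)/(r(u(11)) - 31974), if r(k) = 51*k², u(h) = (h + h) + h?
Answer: -1991/7855 ≈ -0.25347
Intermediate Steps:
u(h) = 3*h (u(h) = 2*h + h = 3*h)
(-1928 - 4045)/(r(u(11)) - 31974) = (-1928 - 4045)/(51*(3*11)² - 31974) = -5973/(51*33² - 31974) = -5973/(51*1089 - 31974) = -5973/(55539 - 31974) = -5973/23565 = -5973*1/23565 = -1991/7855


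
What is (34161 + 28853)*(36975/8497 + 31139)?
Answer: 575002876028/293 ≈ 1.9625e+9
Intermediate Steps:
(34161 + 28853)*(36975/8497 + 31139) = 63014*(36975*(1/8497) + 31139) = 63014*(1275/293 + 31139) = 63014*(9125002/293) = 575002876028/293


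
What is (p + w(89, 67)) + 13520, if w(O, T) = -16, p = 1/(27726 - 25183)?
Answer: 34340673/2543 ≈ 13504.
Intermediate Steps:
p = 1/2543 ≈ 0.00039324
(p + w(89, 67)) + 13520 = (1/2543 - 16) + 13520 = -40687/2543 + 13520 = 34340673/2543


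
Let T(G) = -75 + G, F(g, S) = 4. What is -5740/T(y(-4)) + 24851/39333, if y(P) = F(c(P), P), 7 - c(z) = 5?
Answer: 227535841/2792643 ≈ 81.477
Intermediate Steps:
c(z) = 2 (c(z) = 7 - 1*5 = 7 - 5 = 2)
y(P) = 4
-5740/T(y(-4)) + 24851/39333 = -5740/(-75 + 4) + 24851/39333 = -5740/(-71) + 24851*(1/39333) = -5740*(-1/71) + 24851/39333 = 5740/71 + 24851/39333 = 227535841/2792643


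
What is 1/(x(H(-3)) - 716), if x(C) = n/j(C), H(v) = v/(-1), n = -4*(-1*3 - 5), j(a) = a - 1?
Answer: -1/700 ≈ -0.0014286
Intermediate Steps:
j(a) = -1 + a
n = 32 (n = -4*(-3 - 5) = -4*(-8) = 32)
H(v) = -v (H(v) = v*(-1) = -v)
x(C) = 32/(-1 + C)
1/(x(H(-3)) - 716) = 1/(32/(-1 - 1*(-3)) - 716) = 1/(32/(-1 + 3) - 716) = 1/(32/2 - 716) = 1/(32*(1/2) - 716) = 1/(16 - 716) = 1/(-700) = -1/700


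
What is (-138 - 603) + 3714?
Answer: 2973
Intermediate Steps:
(-138 - 603) + 3714 = -741 + 3714 = 2973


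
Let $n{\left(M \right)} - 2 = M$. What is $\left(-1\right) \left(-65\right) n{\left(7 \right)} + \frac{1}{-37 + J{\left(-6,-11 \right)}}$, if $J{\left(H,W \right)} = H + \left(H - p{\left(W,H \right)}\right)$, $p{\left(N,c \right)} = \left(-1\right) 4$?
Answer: $\frac{26324}{45} \approx 584.98$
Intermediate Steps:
$p{\left(N,c \right)} = -4$
$n{\left(M \right)} = 2 + M$
$J{\left(H,W \right)} = 4 + 2 H$ ($J{\left(H,W \right)} = H + \left(H - -4\right) = H + \left(H + 4\right) = H + \left(4 + H\right) = 4 + 2 H$)
$\left(-1\right) \left(-65\right) n{\left(7 \right)} + \frac{1}{-37 + J{\left(-6,-11 \right)}} = \left(-1\right) \left(-65\right) \left(2 + 7\right) + \frac{1}{-37 + \left(4 + 2 \left(-6\right)\right)} = 65 \cdot 9 + \frac{1}{-37 + \left(4 - 12\right)} = 585 + \frac{1}{-37 - 8} = 585 + \frac{1}{-45} = 585 - \frac{1}{45} = \frac{26324}{45}$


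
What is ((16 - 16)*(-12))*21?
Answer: 0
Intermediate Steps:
((16 - 16)*(-12))*21 = (0*(-12))*21 = 0*21 = 0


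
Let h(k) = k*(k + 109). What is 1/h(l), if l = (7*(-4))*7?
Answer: 1/17052 ≈ 5.8644e-5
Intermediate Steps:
l = -196 (l = -28*7 = -196)
h(k) = k*(109 + k)
1/h(l) = 1/(-196*(109 - 196)) = 1/(-196*(-87)) = 1/17052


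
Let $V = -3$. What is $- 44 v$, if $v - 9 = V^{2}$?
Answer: $-792$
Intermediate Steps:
$v = 18$ ($v = 9 + \left(-3\right)^{2} = 9 + 9 = 18$)
$- 44 v = \left(-44\right) 18 = -792$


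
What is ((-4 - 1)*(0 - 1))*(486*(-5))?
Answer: -12150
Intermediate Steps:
((-4 - 1)*(0 - 1))*(486*(-5)) = -5*(-1)*(-2430) = 5*(-2430) = -12150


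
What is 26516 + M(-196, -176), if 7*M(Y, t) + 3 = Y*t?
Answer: 220105/7 ≈ 31444.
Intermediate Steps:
M(Y, t) = -3/7 + Y*t/7 (M(Y, t) = -3/7 + (Y*t)/7 = -3/7 + Y*t/7)
26516 + M(-196, -176) = 26516 + (-3/7 + (1/7)*(-196)*(-176)) = 26516 + (-3/7 + 4928) = 26516 + 34493/7 = 220105/7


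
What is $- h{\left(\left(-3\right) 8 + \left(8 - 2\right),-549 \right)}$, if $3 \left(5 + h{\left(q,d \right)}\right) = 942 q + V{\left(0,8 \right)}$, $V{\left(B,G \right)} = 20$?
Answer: $\frac{16951}{3} \approx 5650.3$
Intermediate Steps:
$h{\left(q,d \right)} = \frac{5}{3} + 314 q$ ($h{\left(q,d \right)} = -5 + \frac{942 q + 20}{3} = -5 + \frac{20 + 942 q}{3} = -5 + \left(\frac{20}{3} + 314 q\right) = \frac{5}{3} + 314 q$)
$- h{\left(\left(-3\right) 8 + \left(8 - 2\right),-549 \right)} = - (\frac{5}{3} + 314 \left(\left(-3\right) 8 + \left(8 - 2\right)\right)) = - (\frac{5}{3} + 314 \left(-24 + \left(8 - 2\right)\right)) = - (\frac{5}{3} + 314 \left(-24 + 6\right)) = - (\frac{5}{3} + 314 \left(-18\right)) = - (\frac{5}{3} - 5652) = \left(-1\right) \left(- \frac{16951}{3}\right) = \frac{16951}{3}$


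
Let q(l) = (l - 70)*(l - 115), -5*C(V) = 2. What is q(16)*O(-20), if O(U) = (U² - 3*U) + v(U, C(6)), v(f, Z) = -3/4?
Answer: 4910301/2 ≈ 2.4552e+6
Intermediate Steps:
C(V) = -⅖ (C(V) = -⅕*2 = -⅖)
v(f, Z) = -¾ (v(f, Z) = -3*¼ = -¾)
q(l) = (-115 + l)*(-70 + l) (q(l) = (-70 + l)*(-115 + l) = (-115 + l)*(-70 + l))
O(U) = -¾ + U² - 3*U (O(U) = (U² - 3*U) - ¾ = -¾ + U² - 3*U)
q(16)*O(-20) = (8050 + 16² - 185*16)*(-¾ + (-20)² - 3*(-20)) = (8050 + 256 - 2960)*(-¾ + 400 + 60) = 5346*(1837/4) = 4910301/2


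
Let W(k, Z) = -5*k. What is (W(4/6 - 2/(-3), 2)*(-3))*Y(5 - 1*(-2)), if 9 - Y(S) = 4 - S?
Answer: 240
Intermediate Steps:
Y(S) = 5 + S (Y(S) = 9 - (4 - S) = 9 + (-4 + S) = 5 + S)
(W(4/6 - 2/(-3), 2)*(-3))*Y(5 - 1*(-2)) = (-5*(4/6 - 2/(-3))*(-3))*(5 + (5 - 1*(-2))) = (-5*(4*(⅙) - 2*(-⅓))*(-3))*(5 + (5 + 2)) = (-5*(⅔ + ⅔)*(-3))*(5 + 7) = (-5*4/3*(-3))*12 = -20/3*(-3)*12 = 20*12 = 240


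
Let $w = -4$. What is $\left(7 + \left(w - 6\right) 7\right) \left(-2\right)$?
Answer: $126$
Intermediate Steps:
$\left(7 + \left(w - 6\right) 7\right) \left(-2\right) = \left(7 + \left(-4 - 6\right) 7\right) \left(-2\right) = \left(7 - 70\right) \left(-2\right) = \left(-63\right) \left(-2\right) = 126$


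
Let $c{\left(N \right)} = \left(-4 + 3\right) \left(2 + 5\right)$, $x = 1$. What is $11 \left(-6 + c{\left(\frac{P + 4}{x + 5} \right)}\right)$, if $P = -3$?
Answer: $-143$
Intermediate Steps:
$c{\left(N \right)} = -7$ ($c{\left(N \right)} = \left(-1\right) 7 = -7$)
$11 \left(-6 + c{\left(\frac{P + 4}{x + 5} \right)}\right) = 11 \left(-6 - 7\right) = 11 \left(-13\right) = -143$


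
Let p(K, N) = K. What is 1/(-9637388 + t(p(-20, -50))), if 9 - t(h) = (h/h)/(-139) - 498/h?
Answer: -1390/13395991411 ≈ -1.0376e-7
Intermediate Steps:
t(h) = 1252/139 + 498/h (t(h) = 9 - ((h/h)/(-139) - 498/h) = 9 - (1*(-1/139) - 498/h) = 9 - (-1/139 - 498/h) = 9 + (1/139 + 498/h) = 1252/139 + 498/h)
1/(-9637388 + t(p(-20, -50))) = 1/(-9637388 + (1252/139 + 498/(-20))) = 1/(-9637388 + (1252/139 + 498*(-1/20))) = 1/(-9637388 + (1252/139 - 249/10)) = 1/(-9637388 - 22091/1390) = 1/(-13395991411/1390) = -1390/13395991411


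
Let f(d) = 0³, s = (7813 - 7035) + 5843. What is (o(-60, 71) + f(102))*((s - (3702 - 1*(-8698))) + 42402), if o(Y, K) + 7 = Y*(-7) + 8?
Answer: 15418283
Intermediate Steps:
s = 6621 (s = 778 + 5843 = 6621)
f(d) = 0
o(Y, K) = 1 - 7*Y (o(Y, K) = -7 + (Y*(-7) + 8) = -7 + (-7*Y + 8) = -7 + (8 - 7*Y) = 1 - 7*Y)
(o(-60, 71) + f(102))*((s - (3702 - 1*(-8698))) + 42402) = ((1 - 7*(-60)) + 0)*((6621 - (3702 - 1*(-8698))) + 42402) = ((1 + 420) + 0)*((6621 - (3702 + 8698)) + 42402) = (421 + 0)*((6621 - 1*12400) + 42402) = 421*((6621 - 12400) + 42402) = 421*(-5779 + 42402) = 421*36623 = 15418283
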